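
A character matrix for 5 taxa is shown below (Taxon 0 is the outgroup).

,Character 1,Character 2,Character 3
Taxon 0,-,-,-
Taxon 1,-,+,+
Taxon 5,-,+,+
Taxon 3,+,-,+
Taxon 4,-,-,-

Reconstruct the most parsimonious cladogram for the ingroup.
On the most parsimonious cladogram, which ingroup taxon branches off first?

Taxon 4

The outgroup has state '-' for every character, so '+' is the derived state throughout.
Character 1 (derived state '+') is unique to Taxon 3 (autapomorphy; uninformative for grouping).
Only Taxon 1 and Taxon 5 show the derived state '+' for Character 2, supporting them as a clade.
Character 3 (derived state '+') is shared by Taxon 1, Taxon 3, and Taxon 5 — a synapomorphy uniting that clade.
Most parsimonious ingroup topology: (((Taxon 1,Taxon 5),Taxon 3),Taxon 4).
Taxon 4 is sister to the clade containing all other ingroup taxa, so it is the earliest-diverging (most basal) ingroup lineage.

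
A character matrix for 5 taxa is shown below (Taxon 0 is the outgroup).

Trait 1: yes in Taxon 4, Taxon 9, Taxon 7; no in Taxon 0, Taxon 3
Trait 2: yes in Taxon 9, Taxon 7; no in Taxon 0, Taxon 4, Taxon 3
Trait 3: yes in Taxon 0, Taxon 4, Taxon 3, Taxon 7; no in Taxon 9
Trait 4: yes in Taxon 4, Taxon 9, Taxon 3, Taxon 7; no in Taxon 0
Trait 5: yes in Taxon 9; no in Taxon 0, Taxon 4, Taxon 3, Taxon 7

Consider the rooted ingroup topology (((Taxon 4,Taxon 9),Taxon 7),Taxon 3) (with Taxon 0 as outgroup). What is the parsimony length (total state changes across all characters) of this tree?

Map each character onto (((Taxon 4,Taxon 9),Taxon 7),Taxon 3) (rooted by Taxon 0) and count the minimum state changes it requires (Fitch parsimony):
Trait 1: 1; Trait 2: 2; Trait 3: 1; Trait 4: 1; Trait 5: 1.
Total tree length = 6.

6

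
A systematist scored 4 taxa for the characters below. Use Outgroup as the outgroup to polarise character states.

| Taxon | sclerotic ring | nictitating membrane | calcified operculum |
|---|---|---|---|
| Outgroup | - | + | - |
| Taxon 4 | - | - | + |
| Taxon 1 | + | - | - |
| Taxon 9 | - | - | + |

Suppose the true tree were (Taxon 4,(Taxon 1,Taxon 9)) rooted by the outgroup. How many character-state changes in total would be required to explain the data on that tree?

Map each character onto (Taxon 4,(Taxon 1,Taxon 9)) (rooted by Outgroup) and count the minimum state changes it requires (Fitch parsimony):
sclerotic ring: 1; nictitating membrane: 1; calcified operculum: 2.
Total tree length = 4.

4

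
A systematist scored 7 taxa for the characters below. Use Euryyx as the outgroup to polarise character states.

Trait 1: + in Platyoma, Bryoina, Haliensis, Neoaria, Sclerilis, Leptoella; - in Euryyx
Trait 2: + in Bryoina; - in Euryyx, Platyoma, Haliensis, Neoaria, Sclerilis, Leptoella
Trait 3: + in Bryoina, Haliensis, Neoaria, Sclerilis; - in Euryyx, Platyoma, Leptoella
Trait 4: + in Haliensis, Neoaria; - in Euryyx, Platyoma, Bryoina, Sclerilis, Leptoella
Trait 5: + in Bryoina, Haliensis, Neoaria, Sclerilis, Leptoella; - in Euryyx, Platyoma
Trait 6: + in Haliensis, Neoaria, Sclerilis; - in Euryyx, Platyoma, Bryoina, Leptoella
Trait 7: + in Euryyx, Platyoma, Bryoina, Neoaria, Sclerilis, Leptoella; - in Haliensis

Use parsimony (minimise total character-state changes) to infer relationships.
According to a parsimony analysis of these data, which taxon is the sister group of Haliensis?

Neoaria

Character polarity is set by the outgroup: the derived state is whichever differs from the outgroup's state, so for Trait 7 the derived state is '-', and for the remaining characters it is '+'.
All ingroup taxa share the derived state '+' for Trait 1; it defines the ingroup but does not resolve relationships within it.
Trait 2 (derived state '+') is unique to Bryoina (autapomorphy; uninformative for grouping).
Only Bryoina, Haliensis, Neoaria, and Sclerilis show the derived state '+' for Trait 3, supporting them as a clade.
Trait 4 (derived state '+') is shared by Haliensis and Neoaria — a synapomorphy uniting that clade.
Trait 5 (derived state '+') is shared by Bryoina, Haliensis, Leptoella, Neoaria, and Sclerilis — a synapomorphy uniting that clade.
Trait 6: derived state '+' in Haliensis, Neoaria, and Sclerilis only — synapomorphy for {Haliensis, Neoaria, Sclerilis}.
Trait 7 (derived state '-') is unique to Haliensis (autapomorphy; uninformative for grouping).
Most parsimonious ingroup topology: (((((Neoaria,Haliensis),Sclerilis),Bryoina),Leptoella),Platyoma).
Haliensis and Neoaria form a cherry on this tree, so they are sister taxa.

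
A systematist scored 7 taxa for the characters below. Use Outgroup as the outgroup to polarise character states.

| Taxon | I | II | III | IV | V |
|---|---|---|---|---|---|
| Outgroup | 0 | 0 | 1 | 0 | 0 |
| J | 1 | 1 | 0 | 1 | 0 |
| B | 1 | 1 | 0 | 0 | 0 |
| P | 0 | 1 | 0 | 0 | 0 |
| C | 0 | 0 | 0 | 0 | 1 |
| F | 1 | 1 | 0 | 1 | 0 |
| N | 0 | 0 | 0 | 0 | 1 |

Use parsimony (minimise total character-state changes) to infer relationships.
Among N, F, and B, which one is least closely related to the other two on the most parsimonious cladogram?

N

Character polarity is set by the outgroup: the derived state is whichever differs from the outgroup's state, so for III the derived state is '0', and for the remaining characters it is '1'.
Only B, F, and J show the derived state '1' for I, supporting them as a clade.
Only B, F, J, and P show the derived state '1' for II, supporting them as a clade.
All ingroup taxa share the derived state '0' for III; it defines the ingroup but does not resolve relationships within it.
IV (derived state '1') is shared by F and J — a synapomorphy uniting that clade.
V (derived state '1') is shared by C and N — a synapomorphy uniting that clade.
Most parsimonious ingroup topology: ((((J,F),B),P),(C,N)).
F and B share a more recent common ancestor with each other than either does with N, so N is the least closely related of the three.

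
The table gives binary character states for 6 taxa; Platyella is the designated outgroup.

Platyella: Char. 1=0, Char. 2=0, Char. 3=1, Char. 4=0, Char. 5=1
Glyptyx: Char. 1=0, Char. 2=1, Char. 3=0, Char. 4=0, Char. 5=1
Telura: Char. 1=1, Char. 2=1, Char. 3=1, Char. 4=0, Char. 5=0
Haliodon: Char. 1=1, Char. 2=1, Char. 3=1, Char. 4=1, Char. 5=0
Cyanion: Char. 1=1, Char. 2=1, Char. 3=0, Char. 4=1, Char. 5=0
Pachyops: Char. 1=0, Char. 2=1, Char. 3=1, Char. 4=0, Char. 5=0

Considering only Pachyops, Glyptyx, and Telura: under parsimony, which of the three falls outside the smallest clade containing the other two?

Character polarity is set by the outgroup: the derived state is whichever differs from the outgroup's state, so for Char. 3, Char. 5 the derived state is '0', and for the remaining characters it is '1'.
Char. 1: derived state '1' in Cyanion, Haliodon, and Telura only — synapomorphy for {Cyanion, Haliodon, Telura}.
Char. 2 (derived state '1') is shared by all ingroup taxa — unites the whole ingroup.
Char. 3 (state '0') occurs in Cyanion and Glyptyx but conflicts with the nesting implied by the other characters — most parsimoniously interpreted as homoplasy.
Char. 4 (derived state '1') is shared by Cyanion and Haliodon — a synapomorphy uniting that clade.
Char. 5: derived state '0' in Cyanion, Haliodon, Pachyops, and Telura only — synapomorphy for {Cyanion, Haliodon, Pachyops, Telura}.
Most parsimonious ingroup topology: (Glyptyx,((Telura,(Haliodon,Cyanion)),Pachyops)).
Pachyops and Telura share a more recent common ancestor with each other than either does with Glyptyx, so Glyptyx is the least closely related of the three.

Glyptyx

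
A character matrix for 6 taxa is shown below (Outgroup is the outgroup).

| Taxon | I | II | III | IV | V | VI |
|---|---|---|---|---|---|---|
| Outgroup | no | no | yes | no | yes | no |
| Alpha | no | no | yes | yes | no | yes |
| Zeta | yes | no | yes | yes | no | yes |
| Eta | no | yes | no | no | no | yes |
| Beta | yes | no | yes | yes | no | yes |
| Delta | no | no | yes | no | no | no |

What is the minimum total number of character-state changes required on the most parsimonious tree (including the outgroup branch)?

Character polarity is set by the outgroup: the derived state is whichever differs from the outgroup's state, so for III, V the derived state is 'no', and for the remaining characters it is 'yes'.
Only Beta and Zeta show the derived state 'yes' for I, supporting them as a clade.
II (derived state 'yes') is unique to Eta (autapomorphy; uninformative for grouping).
III (derived state 'no') is unique to Eta (autapomorphy; uninformative for grouping).
Only Alpha, Beta, and Zeta show the derived state 'yes' for IV, supporting them as a clade.
All ingroup taxa share the derived state 'no' for V; it defines the ingroup but does not resolve relationships within it.
VI: derived state 'yes' in Alpha, Beta, Eta, and Zeta only — synapomorphy for {Alpha, Beta, Eta, Zeta}.
Most parsimonious ingroup topology: (((Alpha,(Zeta,Beta)),Eta),Delta).
Changes per character on this tree: I: 1; II: 1; III: 1; IV: 1; V: 1; VI: 1.
Total = 6.

6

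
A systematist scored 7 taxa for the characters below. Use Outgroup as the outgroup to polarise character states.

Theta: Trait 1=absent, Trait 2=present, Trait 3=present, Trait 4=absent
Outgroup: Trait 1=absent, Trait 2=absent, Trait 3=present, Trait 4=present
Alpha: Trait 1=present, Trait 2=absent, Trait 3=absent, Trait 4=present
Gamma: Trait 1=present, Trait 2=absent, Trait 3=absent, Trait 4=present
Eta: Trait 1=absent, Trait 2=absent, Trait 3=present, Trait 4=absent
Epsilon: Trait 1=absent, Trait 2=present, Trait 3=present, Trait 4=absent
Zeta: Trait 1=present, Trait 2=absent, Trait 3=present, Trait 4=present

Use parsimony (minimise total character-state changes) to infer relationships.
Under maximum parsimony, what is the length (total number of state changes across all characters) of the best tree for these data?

4

Character polarity is set by the outgroup: the derived state is whichever differs from the outgroup's state, so for Trait 3, Trait 4 the derived state is 'absent', and for the remaining characters it is 'present'.
Only Alpha, Gamma, and Zeta show the derived state 'present' for Trait 1, supporting them as a clade.
Only Epsilon and Theta show the derived state 'present' for Trait 2, supporting them as a clade.
Trait 3 (derived state 'absent') is shared by Alpha and Gamma — a synapomorphy uniting that clade.
Trait 4 (derived state 'absent') is shared by Epsilon, Eta, and Theta — a synapomorphy uniting that clade.
Most parsimonious ingroup topology: ((Zeta,(Gamma,Alpha)),(Eta,(Theta,Epsilon))).
Changes per character on this tree: Trait 1: 1; Trait 2: 1; Trait 3: 1; Trait 4: 1.
Total = 4.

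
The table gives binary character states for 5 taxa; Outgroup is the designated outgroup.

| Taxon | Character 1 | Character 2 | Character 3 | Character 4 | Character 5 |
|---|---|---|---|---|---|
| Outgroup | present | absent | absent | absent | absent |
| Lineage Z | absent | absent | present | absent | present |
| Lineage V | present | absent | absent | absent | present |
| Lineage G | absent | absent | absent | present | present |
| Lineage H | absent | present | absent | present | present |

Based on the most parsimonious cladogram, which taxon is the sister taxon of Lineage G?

Character polarity is set by the outgroup: the derived state is whichever differs from the outgroup's state, so for Character 1 the derived state is 'absent', and for the remaining characters it is 'present'.
Character 1 (derived state 'absent') is shared by Lineage G, Lineage H, and Lineage Z — a synapomorphy uniting that clade.
Character 2: derived state 'present' in Lineage H only — an autapomorphy, so it tells us nothing about relationships among taxa.
Character 3: derived state 'present' in Lineage Z only — an autapomorphy, so it tells us nothing about relationships among taxa.
Character 4 (derived state 'present') is shared by Lineage G and Lineage H — a synapomorphy uniting that clade.
All ingroup taxa share the derived state 'present' for Character 5; it defines the ingroup but does not resolve relationships within it.
Most parsimonious ingroup topology: ((Lineage Z,(Lineage G,Lineage H)),Lineage V).
Lineage G and Lineage H form a cherry on this tree, so they are sister taxa.

Lineage H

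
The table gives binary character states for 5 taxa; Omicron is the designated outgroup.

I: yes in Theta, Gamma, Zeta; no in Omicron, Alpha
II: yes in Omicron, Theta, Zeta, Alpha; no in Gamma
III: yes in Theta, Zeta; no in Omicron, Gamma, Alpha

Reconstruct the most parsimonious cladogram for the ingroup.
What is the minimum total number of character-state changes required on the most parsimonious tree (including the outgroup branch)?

3

Character polarity is set by the outgroup: the derived state is whichever differs from the outgroup's state, so for II the derived state is 'no', and for the remaining characters it is 'yes'.
I: derived state 'yes' in Gamma, Theta, and Zeta only — synapomorphy for {Gamma, Theta, Zeta}.
II (derived state 'no') is unique to Gamma (autapomorphy; uninformative for grouping).
III: derived state 'yes' in Theta and Zeta only — synapomorphy for {Theta, Zeta}.
Most parsimonious ingroup topology: (((Theta,Zeta),Gamma),Alpha).
Changes per character on this tree: I: 1; II: 1; III: 1.
Total = 3.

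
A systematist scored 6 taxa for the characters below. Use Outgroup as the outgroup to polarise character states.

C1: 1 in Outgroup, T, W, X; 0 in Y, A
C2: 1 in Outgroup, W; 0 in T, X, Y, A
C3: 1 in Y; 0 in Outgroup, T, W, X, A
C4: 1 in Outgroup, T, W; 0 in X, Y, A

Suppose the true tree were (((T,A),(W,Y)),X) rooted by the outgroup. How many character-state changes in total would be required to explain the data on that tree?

8

Map each character onto (((T,A),(W,Y)),X) (rooted by Outgroup) and count the minimum state changes it requires (Fitch parsimony):
C1: 2; C2: 2; C3: 1; C4: 3.
Total tree length = 8.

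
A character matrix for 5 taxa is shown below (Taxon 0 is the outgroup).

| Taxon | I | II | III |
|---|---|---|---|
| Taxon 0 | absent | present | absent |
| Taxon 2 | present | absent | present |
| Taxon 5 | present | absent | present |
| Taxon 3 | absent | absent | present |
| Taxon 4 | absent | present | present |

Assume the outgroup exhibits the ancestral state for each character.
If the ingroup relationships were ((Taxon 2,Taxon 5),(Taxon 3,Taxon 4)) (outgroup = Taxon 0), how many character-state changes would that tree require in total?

4

Map each character onto ((Taxon 2,Taxon 5),(Taxon 3,Taxon 4)) (rooted by Taxon 0) and count the minimum state changes it requires (Fitch parsimony):
I: 1; II: 2; III: 1.
Total tree length = 4.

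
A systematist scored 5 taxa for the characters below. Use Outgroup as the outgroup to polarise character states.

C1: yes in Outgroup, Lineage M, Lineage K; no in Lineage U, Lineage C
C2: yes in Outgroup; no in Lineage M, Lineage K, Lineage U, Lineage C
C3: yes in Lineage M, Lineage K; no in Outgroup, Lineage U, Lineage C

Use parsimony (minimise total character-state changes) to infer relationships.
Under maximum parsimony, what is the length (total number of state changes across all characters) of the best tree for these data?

3

Character polarity is set by the outgroup: the derived state is whichever differs from the outgroup's state, so for C1, C2 the derived state is 'no', and for the remaining characters it is 'yes'.
C1 (derived state 'no') is shared by Lineage C and Lineage U — a synapomorphy uniting that clade.
All ingroup taxa share the derived state 'no' for C2; it defines the ingroup but does not resolve relationships within it.
C3 (derived state 'yes') is shared by Lineage K and Lineage M — a synapomorphy uniting that clade.
Most parsimonious ingroup topology: ((Lineage M,Lineage K),(Lineage U,Lineage C)).
Changes per character on this tree: C1: 1; C2: 1; C3: 1.
Total = 3.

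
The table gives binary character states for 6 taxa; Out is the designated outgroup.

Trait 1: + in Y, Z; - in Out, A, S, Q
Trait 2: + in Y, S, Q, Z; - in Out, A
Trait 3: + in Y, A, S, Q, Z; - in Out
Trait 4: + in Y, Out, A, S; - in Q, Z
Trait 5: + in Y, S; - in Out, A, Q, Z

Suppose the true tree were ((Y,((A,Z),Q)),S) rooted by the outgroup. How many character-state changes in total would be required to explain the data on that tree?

9

Map each character onto ((Y,((A,Z),Q)),S) (rooted by Out) and count the minimum state changes it requires (Fitch parsimony):
Trait 1: 2; Trait 2: 2; Trait 3: 1; Trait 4: 2; Trait 5: 2.
Total tree length = 9.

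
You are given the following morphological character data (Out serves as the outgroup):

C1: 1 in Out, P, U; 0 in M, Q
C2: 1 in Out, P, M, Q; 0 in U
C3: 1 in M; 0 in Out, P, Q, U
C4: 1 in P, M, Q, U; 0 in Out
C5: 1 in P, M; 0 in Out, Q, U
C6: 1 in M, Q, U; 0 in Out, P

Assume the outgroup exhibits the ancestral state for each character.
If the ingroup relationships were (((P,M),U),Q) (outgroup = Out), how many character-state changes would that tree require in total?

Map each character onto (((P,M),U),Q) (rooted by Out) and count the minimum state changes it requires (Fitch parsimony):
C1: 2; C2: 1; C3: 1; C4: 1; C5: 1; C6: 2.
Total tree length = 8.

8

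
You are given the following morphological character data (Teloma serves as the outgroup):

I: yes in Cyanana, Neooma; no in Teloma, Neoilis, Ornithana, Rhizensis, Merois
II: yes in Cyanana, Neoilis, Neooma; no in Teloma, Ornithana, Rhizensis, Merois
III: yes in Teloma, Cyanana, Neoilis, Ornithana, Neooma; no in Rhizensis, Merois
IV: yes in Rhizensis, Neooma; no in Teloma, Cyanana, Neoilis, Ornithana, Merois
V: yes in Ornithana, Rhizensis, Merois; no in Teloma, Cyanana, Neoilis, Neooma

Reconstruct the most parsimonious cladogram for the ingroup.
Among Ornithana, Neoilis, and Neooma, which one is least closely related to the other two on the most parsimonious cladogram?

Ornithana

Character polarity is set by the outgroup: the derived state is whichever differs from the outgroup's state, so for III the derived state is 'no', and for the remaining characters it is 'yes'.
I (derived state 'yes') is shared by Cyanana and Neooma — a synapomorphy uniting that clade.
II (derived state 'yes') is shared by Cyanana, Neoilis, and Neooma — a synapomorphy uniting that clade.
Only Merois and Rhizensis show the derived state 'no' for III, supporting them as a clade.
IV (state 'yes') occurs in Neooma and Rhizensis but conflicts with the nesting implied by the other characters — most parsimoniously interpreted as homoplasy.
Only Merois, Ornithana, and Rhizensis show the derived state 'yes' for V, supporting them as a clade.
Most parsimonious ingroup topology: (((Cyanana,Neooma),Neoilis),(Ornithana,(Rhizensis,Merois))).
Neoilis and Neooma share a more recent common ancestor with each other than either does with Ornithana, so Ornithana is the least closely related of the three.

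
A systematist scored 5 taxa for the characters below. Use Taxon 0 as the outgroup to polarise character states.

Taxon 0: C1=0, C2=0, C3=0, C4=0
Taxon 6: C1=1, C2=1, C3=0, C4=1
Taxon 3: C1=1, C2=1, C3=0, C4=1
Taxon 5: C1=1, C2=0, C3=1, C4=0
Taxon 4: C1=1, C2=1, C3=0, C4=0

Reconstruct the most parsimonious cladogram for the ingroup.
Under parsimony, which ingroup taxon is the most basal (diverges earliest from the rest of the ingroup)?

Taxon 5

The outgroup has state '0' for every character, so '1' is the derived state throughout.
All ingroup taxa share the derived state '1' for C1; it defines the ingroup but does not resolve relationships within it.
Only Taxon 3, Taxon 4, and Taxon 6 show the derived state '1' for C2, supporting them as a clade.
C3: derived state '1' in Taxon 5 only — an autapomorphy, so it tells us nothing about relationships among taxa.
C4: derived state '1' in Taxon 3 and Taxon 6 only — synapomorphy for {Taxon 3, Taxon 6}.
Most parsimonious ingroup topology: (((Taxon 6,Taxon 3),Taxon 4),Taxon 5).
Taxon 5 is sister to the clade containing all other ingroup taxa, so it is the earliest-diverging (most basal) ingroup lineage.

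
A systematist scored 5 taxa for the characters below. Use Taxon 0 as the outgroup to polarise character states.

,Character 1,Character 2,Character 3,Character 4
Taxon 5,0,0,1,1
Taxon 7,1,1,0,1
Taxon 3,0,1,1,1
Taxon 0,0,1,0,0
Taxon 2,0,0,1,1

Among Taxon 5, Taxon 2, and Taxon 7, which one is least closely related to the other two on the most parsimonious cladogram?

Character polarity is set by the outgroup: the derived state is whichever differs from the outgroup's state, so for Character 2 the derived state is '0', and for the remaining characters it is '1'.
Character 1: derived state '1' in Taxon 7 only — an autapomorphy, so it tells us nothing about relationships among taxa.
Character 2 (derived state '0') is shared by Taxon 2 and Taxon 5 — a synapomorphy uniting that clade.
Only Taxon 2, Taxon 3, and Taxon 5 show the derived state '1' for Character 3, supporting them as a clade.
Character 4 (derived state '1') is shared by all ingroup taxa — unites the whole ingroup.
Most parsimonious ingroup topology: ((Taxon 3,(Taxon 5,Taxon 2)),Taxon 7).
Taxon 5 and Taxon 2 share a more recent common ancestor with each other than either does with Taxon 7, so Taxon 7 is the least closely related of the three.

Taxon 7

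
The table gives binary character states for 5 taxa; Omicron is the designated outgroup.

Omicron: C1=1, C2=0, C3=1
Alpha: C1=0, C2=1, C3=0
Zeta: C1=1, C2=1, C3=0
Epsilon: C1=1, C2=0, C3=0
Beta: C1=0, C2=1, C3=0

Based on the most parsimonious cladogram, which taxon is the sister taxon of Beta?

Character polarity is set by the outgroup: the derived state is whichever differs from the outgroup's state, so for C1, C3 the derived state is '0', and for the remaining characters it is '1'.
C1: derived state '0' in Alpha and Beta only — synapomorphy for {Alpha, Beta}.
C2 (derived state '1') is shared by Alpha, Beta, and Zeta — a synapomorphy uniting that clade.
C3 (derived state '0') is shared by all ingroup taxa — unites the whole ingroup.
Most parsimonious ingroup topology: (Epsilon,((Beta,Alpha),Zeta)).
Beta and Alpha form a cherry on this tree, so they are sister taxa.

Alpha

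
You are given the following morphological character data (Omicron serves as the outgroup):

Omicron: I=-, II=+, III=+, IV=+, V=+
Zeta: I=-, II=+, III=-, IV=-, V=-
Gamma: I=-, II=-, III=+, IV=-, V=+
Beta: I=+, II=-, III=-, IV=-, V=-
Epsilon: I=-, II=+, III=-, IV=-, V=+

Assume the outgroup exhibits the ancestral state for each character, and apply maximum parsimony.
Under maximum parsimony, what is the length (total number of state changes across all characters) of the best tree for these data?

6

Character polarity is set by the outgroup: the derived state is whichever differs from the outgroup's state, so for II, III, IV, V the derived state is '-', and for the remaining characters it is '+'.
I (derived state '+') is unique to Beta (autapomorphy; uninformative for grouping).
II groups Beta and Gamma, which is incompatible with the clades supported by the remaining characters; treating it as convergent (homoplasy) costs fewer steps than any alternative tree.
III (derived state '-') is shared by Beta, Epsilon, and Zeta — a synapomorphy uniting that clade.
IV (derived state '-') is shared by all ingroup taxa — unites the whole ingroup.
V: derived state '-' in Beta and Zeta only — synapomorphy for {Beta, Zeta}.
Most parsimonious ingroup topology: (((Zeta,Beta),Epsilon),Gamma).
Changes per character on this tree: I: 1; II: 2; III: 1; IV: 1; V: 1.
Total = 6.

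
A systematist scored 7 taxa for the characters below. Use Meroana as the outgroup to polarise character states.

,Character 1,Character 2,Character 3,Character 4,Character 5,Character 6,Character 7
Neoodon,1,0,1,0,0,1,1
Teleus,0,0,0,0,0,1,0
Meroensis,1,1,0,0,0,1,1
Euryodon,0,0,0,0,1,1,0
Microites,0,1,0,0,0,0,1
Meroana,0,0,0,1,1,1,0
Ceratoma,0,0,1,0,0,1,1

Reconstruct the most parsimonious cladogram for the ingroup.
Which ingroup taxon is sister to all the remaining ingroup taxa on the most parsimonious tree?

Character polarity is set by the outgroup: the derived state is whichever differs from the outgroup's state, so for Character 4, Character 5, Character 6 the derived state is '0', and for the remaining characters it is '1'.
Character 1 (state '1') occurs in Meroensis and Neoodon but conflicts with the nesting implied by the other characters — most parsimoniously interpreted as homoplasy.
Only Meroensis and Microites show the derived state '1' for Character 2, supporting them as a clade.
Only Ceratoma and Neoodon show the derived state '1' for Character 3, supporting them as a clade.
Character 4 (derived state '0') is shared by all ingroup taxa — unites the whole ingroup.
Character 5 (derived state '0') is shared by Ceratoma, Meroensis, Microites, Neoodon, and Teleus — a synapomorphy uniting that clade.
Character 6: derived state '0' in Microites only — an autapomorphy, so it tells us nothing about relationships among taxa.
Character 7 (derived state '1') is shared by Ceratoma, Meroensis, Microites, and Neoodon — a synapomorphy uniting that clade.
Most parsimonious ingroup topology: ((((Neoodon,Ceratoma),(Meroensis,Microites)),Teleus),Euryodon).
Euryodon is sister to the clade containing all other ingroup taxa, so it is the earliest-diverging (most basal) ingroup lineage.

Euryodon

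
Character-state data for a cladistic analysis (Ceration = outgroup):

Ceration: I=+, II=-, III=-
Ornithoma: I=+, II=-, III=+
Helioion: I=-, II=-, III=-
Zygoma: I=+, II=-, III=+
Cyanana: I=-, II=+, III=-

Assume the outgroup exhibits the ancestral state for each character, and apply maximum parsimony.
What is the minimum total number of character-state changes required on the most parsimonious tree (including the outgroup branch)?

3

Character polarity is set by the outgroup: the derived state is whichever differs from the outgroup's state, so for I the derived state is '-', and for the remaining characters it is '+'.
I (derived state '-') is shared by Cyanana and Helioion — a synapomorphy uniting that clade.
II: derived state '+' in Cyanana only — an autapomorphy, so it tells us nothing about relationships among taxa.
III (derived state '+') is shared by Ornithoma and Zygoma — a synapomorphy uniting that clade.
Most parsimonious ingroup topology: ((Ornithoma,Zygoma),(Helioion,Cyanana)).
Changes per character on this tree: I: 1; II: 1; III: 1.
Total = 3.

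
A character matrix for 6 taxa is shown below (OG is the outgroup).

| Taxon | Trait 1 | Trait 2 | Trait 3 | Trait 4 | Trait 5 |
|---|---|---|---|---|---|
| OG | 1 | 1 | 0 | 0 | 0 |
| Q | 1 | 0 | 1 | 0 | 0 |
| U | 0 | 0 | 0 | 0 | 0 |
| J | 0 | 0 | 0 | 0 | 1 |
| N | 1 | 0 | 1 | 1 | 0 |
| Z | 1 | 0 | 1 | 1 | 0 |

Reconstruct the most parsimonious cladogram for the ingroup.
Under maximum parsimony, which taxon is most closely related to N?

Character polarity is set by the outgroup: the derived state is whichever differs from the outgroup's state, so for Trait 1, Trait 2 the derived state is '0', and for the remaining characters it is '1'.
Only J and U show the derived state '0' for Trait 1, supporting them as a clade.
All ingroup taxa share the derived state '0' for Trait 2; it defines the ingroup but does not resolve relationships within it.
Only N, Q, and Z show the derived state '1' for Trait 3, supporting them as a clade.
Only N and Z show the derived state '1' for Trait 4, supporting them as a clade.
Trait 5: derived state '1' in J only — an autapomorphy, so it tells us nothing about relationships among taxa.
Most parsimonious ingroup topology: ((Q,(N,Z)),(U,J)).
N and Z form a cherry on this tree, so they are sister taxa.

Z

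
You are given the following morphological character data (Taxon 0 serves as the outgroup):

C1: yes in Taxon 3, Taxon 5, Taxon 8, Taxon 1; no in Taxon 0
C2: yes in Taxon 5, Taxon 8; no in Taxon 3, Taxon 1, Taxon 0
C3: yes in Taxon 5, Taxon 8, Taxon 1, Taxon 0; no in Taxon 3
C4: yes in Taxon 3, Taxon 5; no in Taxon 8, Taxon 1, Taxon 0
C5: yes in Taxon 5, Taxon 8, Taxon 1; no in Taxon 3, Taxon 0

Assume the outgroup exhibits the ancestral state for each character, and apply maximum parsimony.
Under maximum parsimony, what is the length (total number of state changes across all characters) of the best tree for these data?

6

Character polarity is set by the outgroup: the derived state is whichever differs from the outgroup's state, so for C3 the derived state is 'no', and for the remaining characters it is 'yes'.
C1 (derived state 'yes') is shared by all ingroup taxa — unites the whole ingroup.
C2 (derived state 'yes') is shared by Taxon 5 and Taxon 8 — a synapomorphy uniting that clade.
C3: derived state 'no' in Taxon 3 only — an autapomorphy, so it tells us nothing about relationships among taxa.
C4 (state 'yes') occurs in Taxon 3 and Taxon 5 but conflicts with the nesting implied by the other characters — most parsimoniously interpreted as homoplasy.
C5: derived state 'yes' in Taxon 1, Taxon 5, and Taxon 8 only — synapomorphy for {Taxon 1, Taxon 5, Taxon 8}.
Most parsimonious ingroup topology: ((Taxon 1,(Taxon 8,Taxon 5)),Taxon 3).
Changes per character on this tree: C1: 1; C2: 1; C3: 1; C4: 2; C5: 1.
Total = 6.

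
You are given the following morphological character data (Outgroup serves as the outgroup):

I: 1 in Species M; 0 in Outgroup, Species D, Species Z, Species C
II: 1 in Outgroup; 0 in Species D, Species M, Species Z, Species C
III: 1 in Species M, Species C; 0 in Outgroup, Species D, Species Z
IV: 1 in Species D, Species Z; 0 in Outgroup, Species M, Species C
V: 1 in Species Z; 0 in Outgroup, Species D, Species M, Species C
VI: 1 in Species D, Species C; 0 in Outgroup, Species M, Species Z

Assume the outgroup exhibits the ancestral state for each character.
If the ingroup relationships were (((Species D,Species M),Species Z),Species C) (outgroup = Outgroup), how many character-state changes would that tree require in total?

Map each character onto (((Species D,Species M),Species Z),Species C) (rooted by Outgroup) and count the minimum state changes it requires (Fitch parsimony):
I: 1; II: 1; III: 2; IV: 2; V: 1; VI: 2.
Total tree length = 9.

9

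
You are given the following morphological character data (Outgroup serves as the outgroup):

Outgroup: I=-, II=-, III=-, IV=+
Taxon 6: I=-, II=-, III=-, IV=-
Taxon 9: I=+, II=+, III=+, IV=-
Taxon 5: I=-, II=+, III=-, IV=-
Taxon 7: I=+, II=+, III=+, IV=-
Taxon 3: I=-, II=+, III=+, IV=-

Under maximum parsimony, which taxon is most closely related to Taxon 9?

Taxon 7

Character polarity is set by the outgroup: the derived state is whichever differs from the outgroup's state, so for IV the derived state is '-', and for the remaining characters it is '+'.
I: derived state '+' in Taxon 7 and Taxon 9 only — synapomorphy for {Taxon 7, Taxon 9}.
Only Taxon 3, Taxon 5, Taxon 7, and Taxon 9 show the derived state '+' for II, supporting them as a clade.
III (derived state '+') is shared by Taxon 3, Taxon 7, and Taxon 9 — a synapomorphy uniting that clade.
All ingroup taxa share the derived state '-' for IV; it defines the ingroup but does not resolve relationships within it.
Most parsimonious ingroup topology: (Taxon 6,(((Taxon 9,Taxon 7),Taxon 3),Taxon 5)).
Taxon 9 and Taxon 7 form a cherry on this tree, so they are sister taxa.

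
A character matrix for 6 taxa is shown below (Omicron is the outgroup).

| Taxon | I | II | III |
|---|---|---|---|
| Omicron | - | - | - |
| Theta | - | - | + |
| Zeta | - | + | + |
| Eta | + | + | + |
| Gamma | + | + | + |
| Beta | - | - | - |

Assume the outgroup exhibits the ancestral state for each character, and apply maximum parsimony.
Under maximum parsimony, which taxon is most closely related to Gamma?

Eta

The outgroup has state '-' for every character, so '+' is the derived state throughout.
I (derived state '+') is shared by Eta and Gamma — a synapomorphy uniting that clade.
II (derived state '+') is shared by Eta, Gamma, and Zeta — a synapomorphy uniting that clade.
Only Eta, Gamma, Theta, and Zeta show the derived state '+' for III, supporting them as a clade.
Most parsimonious ingroup topology: ((Theta,(Zeta,(Eta,Gamma))),Beta).
Gamma and Eta form a cherry on this tree, so they are sister taxa.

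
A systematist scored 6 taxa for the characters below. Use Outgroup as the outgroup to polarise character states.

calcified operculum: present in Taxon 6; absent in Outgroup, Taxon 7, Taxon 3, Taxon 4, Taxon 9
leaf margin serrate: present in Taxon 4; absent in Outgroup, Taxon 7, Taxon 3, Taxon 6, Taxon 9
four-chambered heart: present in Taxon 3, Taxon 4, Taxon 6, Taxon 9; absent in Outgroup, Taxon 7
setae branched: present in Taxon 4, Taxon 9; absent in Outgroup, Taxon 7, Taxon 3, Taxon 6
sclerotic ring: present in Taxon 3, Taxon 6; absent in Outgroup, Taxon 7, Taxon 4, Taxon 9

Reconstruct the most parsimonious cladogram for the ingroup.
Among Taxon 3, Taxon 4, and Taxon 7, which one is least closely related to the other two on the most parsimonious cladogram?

Taxon 7

The outgroup has state 'absent' for every character, so 'present' is the derived state throughout.
calcified operculum: derived state 'present' in Taxon 6 only — an autapomorphy, so it tells us nothing about relationships among taxa.
leaf margin serrate: derived state 'present' in Taxon 4 only — an autapomorphy, so it tells us nothing about relationships among taxa.
Only Taxon 3, Taxon 4, Taxon 6, and Taxon 9 show the derived state 'present' for four-chambered heart, supporting them as a clade.
Only Taxon 4 and Taxon 9 show the derived state 'present' for setae branched, supporting them as a clade.
Only Taxon 3 and Taxon 6 show the derived state 'present' for sclerotic ring, supporting them as a clade.
Most parsimonious ingroup topology: (Taxon 7,((Taxon 3,Taxon 6),(Taxon 4,Taxon 9))).
Taxon 4 and Taxon 3 share a more recent common ancestor with each other than either does with Taxon 7, so Taxon 7 is the least closely related of the three.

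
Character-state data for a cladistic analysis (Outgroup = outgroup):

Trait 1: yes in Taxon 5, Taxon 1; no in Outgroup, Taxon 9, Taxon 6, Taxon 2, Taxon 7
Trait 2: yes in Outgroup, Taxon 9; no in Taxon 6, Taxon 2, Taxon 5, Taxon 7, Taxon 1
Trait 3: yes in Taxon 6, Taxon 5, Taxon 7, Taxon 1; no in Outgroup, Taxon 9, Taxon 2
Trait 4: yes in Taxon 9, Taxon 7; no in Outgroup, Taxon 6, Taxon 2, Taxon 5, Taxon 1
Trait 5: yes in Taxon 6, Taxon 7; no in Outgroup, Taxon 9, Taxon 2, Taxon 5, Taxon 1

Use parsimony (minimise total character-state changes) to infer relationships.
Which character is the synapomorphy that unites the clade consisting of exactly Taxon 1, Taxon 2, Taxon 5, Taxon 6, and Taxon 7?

Trait 2

Character polarity is set by the outgroup: the derived state is whichever differs from the outgroup's state, so for Trait 2 the derived state is 'no', and for the remaining characters it is 'yes'.
Trait 1: derived state 'yes' in Taxon 1 and Taxon 5 only — synapomorphy for {Taxon 1, Taxon 5}.
Trait 2 (derived state 'no') is shared by Taxon 1, Taxon 2, Taxon 5, Taxon 6, and Taxon 7 — a synapomorphy uniting that clade.
Trait 3: derived state 'yes' in Taxon 1, Taxon 5, Taxon 6, and Taxon 7 only — synapomorphy for {Taxon 1, Taxon 5, Taxon 6, Taxon 7}.
Trait 4 groups Taxon 7 and Taxon 9, which is incompatible with the clades supported by the remaining characters; treating it as convergent (homoplasy) costs fewer steps than any alternative tree.
Trait 5 (derived state 'yes') is shared by Taxon 6 and Taxon 7 — a synapomorphy uniting that clade.
Most parsimonious ingroup topology: (Taxon 9,(((Taxon 6,Taxon 7),(Taxon 5,Taxon 1)),Taxon 2)).
The clade {Taxon 1, Taxon 2, Taxon 5, Taxon 6, Taxon 7} is supported by Trait 2: its derived state 'no' occurs in exactly those taxa and in no other taxon (including the outgroup).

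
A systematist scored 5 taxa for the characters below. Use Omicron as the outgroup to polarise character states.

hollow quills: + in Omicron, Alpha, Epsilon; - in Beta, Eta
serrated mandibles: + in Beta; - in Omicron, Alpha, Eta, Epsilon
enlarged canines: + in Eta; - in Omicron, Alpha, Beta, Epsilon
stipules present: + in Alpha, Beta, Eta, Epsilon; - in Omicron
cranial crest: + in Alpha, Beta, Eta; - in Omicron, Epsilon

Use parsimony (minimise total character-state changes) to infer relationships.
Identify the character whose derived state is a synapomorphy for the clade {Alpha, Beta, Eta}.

Character polarity is set by the outgroup: the derived state is whichever differs from the outgroup's state, so for hollow quills the derived state is '-', and for the remaining characters it is '+'.
hollow quills (derived state '-') is shared by Beta and Eta — a synapomorphy uniting that clade.
serrated mandibles (derived state '+') is unique to Beta (autapomorphy; uninformative for grouping).
enlarged canines: derived state '+' in Eta only — an autapomorphy, so it tells us nothing about relationships among taxa.
All ingroup taxa share the derived state '+' for stipules present; it defines the ingroup but does not resolve relationships within it.
cranial crest: derived state '+' in Alpha, Beta, and Eta only — synapomorphy for {Alpha, Beta, Eta}.
Most parsimonious ingroup topology: ((Alpha,(Beta,Eta)),Epsilon).
The clade {Alpha, Beta, Eta} is supported by cranial crest: its derived state '+' occurs in exactly those taxa and in no other taxon (including the outgroup).

cranial crest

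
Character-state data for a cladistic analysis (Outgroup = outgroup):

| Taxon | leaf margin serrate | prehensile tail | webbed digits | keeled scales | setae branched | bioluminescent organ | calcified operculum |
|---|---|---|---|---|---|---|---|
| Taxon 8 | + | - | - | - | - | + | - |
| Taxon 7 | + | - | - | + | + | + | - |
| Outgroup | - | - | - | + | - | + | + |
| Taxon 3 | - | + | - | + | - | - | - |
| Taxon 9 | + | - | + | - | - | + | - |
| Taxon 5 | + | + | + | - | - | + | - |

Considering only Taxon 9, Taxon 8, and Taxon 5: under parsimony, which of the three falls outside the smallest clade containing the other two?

Character polarity is set by the outgroup: the derived state is whichever differs from the outgroup's state, so for keeled scales, bioluminescent organ, calcified operculum the derived state is '-', and for the remaining characters it is '+'.
leaf margin serrate (derived state '+') is shared by Taxon 5, Taxon 7, Taxon 8, and Taxon 9 — a synapomorphy uniting that clade.
prehensile tail (state '+') occurs in Taxon 3 and Taxon 5 but conflicts with the nesting implied by the other characters — most parsimoniously interpreted as homoplasy.
Only Taxon 5 and Taxon 9 show the derived state '+' for webbed digits, supporting them as a clade.
Only Taxon 5, Taxon 8, and Taxon 9 show the derived state '-' for keeled scales, supporting them as a clade.
setae branched (derived state '+') is unique to Taxon 7 (autapomorphy; uninformative for grouping).
bioluminescent organ: derived state '-' in Taxon 3 only — an autapomorphy, so it tells us nothing about relationships among taxa.
All ingroup taxa share the derived state '-' for calcified operculum; it defines the ingroup but does not resolve relationships within it.
Most parsimonious ingroup topology: (Taxon 3,(((Taxon 5,Taxon 9),Taxon 8),Taxon 7)).
Taxon 9 and Taxon 5 share a more recent common ancestor with each other than either does with Taxon 8, so Taxon 8 is the least closely related of the three.

Taxon 8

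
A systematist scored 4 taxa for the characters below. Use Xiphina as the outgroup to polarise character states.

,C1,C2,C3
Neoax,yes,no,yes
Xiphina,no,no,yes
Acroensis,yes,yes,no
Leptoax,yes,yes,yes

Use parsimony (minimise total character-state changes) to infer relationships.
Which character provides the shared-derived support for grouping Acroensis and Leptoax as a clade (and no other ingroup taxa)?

Character polarity is set by the outgroup: the derived state is whichever differs from the outgroup's state, so for C3 the derived state is 'no', and for the remaining characters it is 'yes'.
C1 (derived state 'yes') is shared by all ingroup taxa — unites the whole ingroup.
C2: derived state 'yes' in Acroensis and Leptoax only — synapomorphy for {Acroensis, Leptoax}.
C3 (derived state 'no') is unique to Acroensis (autapomorphy; uninformative for grouping).
Most parsimonious ingroup topology: ((Acroensis,Leptoax),Neoax).
The clade {Acroensis, Leptoax} is supported by C2: its derived state 'yes' occurs in exactly those taxa and in no other taxon (including the outgroup).

C2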